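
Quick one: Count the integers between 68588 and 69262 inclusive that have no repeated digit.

The integers in [68588, 69262] that have no repeated digit: 68590, 68591, 68592, 68593, 68594, 68597, …, 69257, 69258.
204 qualify.

204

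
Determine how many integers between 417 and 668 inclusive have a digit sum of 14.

26

The integers in [417, 668] that have a digit sum of 14: 419, 428, 437, 446, 455, 464, …, 653, 662.
26 qualify.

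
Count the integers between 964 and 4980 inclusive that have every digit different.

2030

The integers in [964, 4980] that have every digit different: 964, 965, 967, 968, 970, 971, …, 4978, 4980.
2030 qualify.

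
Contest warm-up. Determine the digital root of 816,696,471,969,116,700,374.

2

8+1+6+6+9+6+4+7+1+9+6+9+1+1+6+7+0+0+3+7+4 = 101
1+0+1 = 2
(Equivalently, 816,696,471,969,116,700,374 mod 9 = 2.)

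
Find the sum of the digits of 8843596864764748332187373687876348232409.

211

8+8+4+3+5+9+6+8+6+4+7+6+4+7+4+8+3+3+2+1+8+7+3+7+3+6+8+7+8+7+6+3+4+8+2+3+2+4+0+9 = 211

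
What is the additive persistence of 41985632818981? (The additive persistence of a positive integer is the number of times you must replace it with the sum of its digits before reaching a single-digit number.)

41985632818981 → 73 → 10 → 1 (3 steps)

3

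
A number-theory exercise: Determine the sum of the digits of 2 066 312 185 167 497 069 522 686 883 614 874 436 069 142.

196

2+0+6+6+3+1+2+1+8+5+1+6+7+4+9+7+0+6+9+5+2+2+6+8+6+8+8+3+6+1+4+8+7+4+4+3+6+0+6+9+1+4+2 = 196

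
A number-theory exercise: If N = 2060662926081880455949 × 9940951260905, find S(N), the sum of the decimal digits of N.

185

2060662926081880455949 × 9940951260905 = 20484949713333856329839687858373845
Sum of its 35 digits: 185.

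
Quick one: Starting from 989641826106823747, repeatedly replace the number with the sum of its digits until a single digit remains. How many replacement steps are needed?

989641826106823747 → 91 → 10 → 1 (3 steps)

3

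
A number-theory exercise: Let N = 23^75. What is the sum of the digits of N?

23^75 = 1347682848605884696513664028966541886037905988574062509928993915940186470356144025219775950324148244807
Sum of its 103 digits: 494.

494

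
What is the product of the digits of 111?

1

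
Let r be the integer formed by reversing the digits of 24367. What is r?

76342

Reversing 24367 gives 76342.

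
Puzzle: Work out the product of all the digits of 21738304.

2×1×7×3×8×3×0×4 = 0

0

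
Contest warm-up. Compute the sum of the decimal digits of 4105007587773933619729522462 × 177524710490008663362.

234

4105007587773933619729522462 × 177524710490008663362 = 728740283578856392577706859533613713575175437244
Sum of its 48 digits: 234.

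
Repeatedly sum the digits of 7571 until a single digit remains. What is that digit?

2

7+5+7+1 = 20
2+0 = 2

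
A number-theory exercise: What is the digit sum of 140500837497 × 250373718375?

108

140500837497 × 250373718375 = 35177717118925517907375
Sum of its 23 digits: 108.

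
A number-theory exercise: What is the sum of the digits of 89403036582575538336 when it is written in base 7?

54

89403036582575538336 in base 7 is 316030631204114413521003.
Digit sum: 3+1+6+0+3+0+6+3+1+2+0+4+1+1+4+4+1+3+5+2+1+0+0+3 = 54.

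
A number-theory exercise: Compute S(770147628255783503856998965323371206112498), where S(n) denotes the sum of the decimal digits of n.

197

7+7+0+1+4+7+6+2+8+2+5+5+7+8+3+5+0+3+8+5+6+9+9+8+9+6+5+3+2+3+3+7+1+2+0+6+1+1+2+4+9+8 = 197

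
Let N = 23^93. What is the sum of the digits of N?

530

23^93 = 4372086539555000980287127355506913371582046817861840506438445979231555384501134266855234221725830165364561372235140990139433783
Sum of its 127 digits: 530.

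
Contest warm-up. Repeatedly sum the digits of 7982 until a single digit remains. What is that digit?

8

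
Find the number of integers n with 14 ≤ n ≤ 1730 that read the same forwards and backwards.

105

The integers in [14, 1730] that read the same forwards and backwards: 22, 33, 44, 55, 66, 77, …, 1551, 1661.
105 qualify.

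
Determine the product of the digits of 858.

8×5×8 = 320

320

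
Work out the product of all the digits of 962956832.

9×6×2×9×5×6×8×3×2 = 1399680

1399680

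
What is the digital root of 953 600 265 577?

1

9+5+3+6+0+0+2+6+5+5+7+7 = 55
5+5 = 10
1+0 = 1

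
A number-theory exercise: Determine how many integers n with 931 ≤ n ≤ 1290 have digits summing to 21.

7

The integers in [931, 1290] that have digits summing to 21: 939, 948, 957, 966, 975, 984, 993.
7 qualify.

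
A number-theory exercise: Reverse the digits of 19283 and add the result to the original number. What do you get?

57574

Reverse of 19283 is 38291.
19283 + 38291 = 57574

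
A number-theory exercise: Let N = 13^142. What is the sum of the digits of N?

679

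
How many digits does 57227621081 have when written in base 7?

57227621081 in base 7 is 4064103516221, which has 13 digits.

13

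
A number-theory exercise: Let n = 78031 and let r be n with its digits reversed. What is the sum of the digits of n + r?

20

Reversal of 78031 is 13087; 78031 + 13087 = 91118.
Digit sum of 91118: 9+1+1+1+8 = 20.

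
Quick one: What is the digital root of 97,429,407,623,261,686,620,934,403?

9+7+4+2+9+4+0+7+6+2+3+2+6+1+6+8+6+6+2+0+9+3+4+4+0+3 = 113
1+1+3 = 5

5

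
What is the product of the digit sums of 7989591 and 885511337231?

2256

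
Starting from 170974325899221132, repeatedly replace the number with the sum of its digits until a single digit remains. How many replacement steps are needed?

3

170974325899221132 → 75 → 12 → 3 (3 steps)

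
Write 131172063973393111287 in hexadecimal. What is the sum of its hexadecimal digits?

131172063973393111287 in base 16 is 71C60C93454E918F7.
Digit sum: 7+1+12+6+0+12+9+3+4+5+4+14+9+1+8+15+7 = 117.

117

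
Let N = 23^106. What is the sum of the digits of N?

715

23^106 = 2203690593468701693401954159985178669353725494499857842934186816494760909131754538181451138334899407726011670883974930191748430255688022867799889
Sum of its 145 digits: 715.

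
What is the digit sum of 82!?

82! = 475364333701284174842138206989404946643813294067993328617160934076743994734899148613007131808479167119360000000000000000000
Sum of its 123 digits: 477.

477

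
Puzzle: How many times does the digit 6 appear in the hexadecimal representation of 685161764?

685161764 in base 16 is 28D6BD24.
The digit 6 appears 1 time.

1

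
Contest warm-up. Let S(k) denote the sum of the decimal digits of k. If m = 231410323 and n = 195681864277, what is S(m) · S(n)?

1216

S(231410323) = 2+3+1+4+1+0+3+2+3 = 19.
S(195681864277) = 1+9+5+6+8+1+8+6+4+2+7+7 = 64.
19 · 64 = 1216.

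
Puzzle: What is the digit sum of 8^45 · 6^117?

8^45 · 6^117 = 481665687518676293086119696392579934055301436760552790080659930587079861000561721510696798488002095393094967780034607768069732302848
Sum of its 132 digits: 621.

621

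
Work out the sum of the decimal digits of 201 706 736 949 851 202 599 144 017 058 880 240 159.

162

2+0+1+7+0+6+7+3+6+9+4+9+8+5+1+2+0+2+5+9+9+1+4+4+0+1+7+0+5+8+8+8+0+2+4+0+1+5+9 = 162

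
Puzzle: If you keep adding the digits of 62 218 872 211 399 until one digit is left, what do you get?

7

6+2+2+1+8+8+7+2+2+1+1+3+9+9 = 61
6+1 = 7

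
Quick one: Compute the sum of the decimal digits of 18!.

54

18! = 6402373705728000
Sum of its 16 digits: 54.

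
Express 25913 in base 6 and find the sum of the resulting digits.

23

25913 in base 6 is 315545.
Digit sum: 3+1+5+5+4+5 = 23.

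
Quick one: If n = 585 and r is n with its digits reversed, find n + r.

Reverse of 585 is 585.
585 + 585 = 1170

1170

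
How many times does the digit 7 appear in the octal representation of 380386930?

1

380386930 in base 8 is 2653037162.
The digit 7 appears 1 time.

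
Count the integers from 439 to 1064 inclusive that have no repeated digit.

The integers in [439, 1064] that have no repeated digit: 439, 450, 451, 452, 453, 456, …, 1063, 1064.
432 qualify.

432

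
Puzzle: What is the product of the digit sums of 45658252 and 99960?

S(45658252) = 4+5+6+5+8+2+5+2 = 37.
S(99960) = 9+9+9+6+0 = 33.
37 · 33 = 1221.

1221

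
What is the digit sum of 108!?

666

108! = 1324641819451828974499891837121832599810209360673358065686551152497461815091591578895743130235002378688844343005686404521144382704205360039762937774080000000000000000000000000
Sum of its 175 digits: 666.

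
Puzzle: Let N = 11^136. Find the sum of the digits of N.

11^136 = 4259956668082612619277447642878823023942940540054226709850861458775704113189666216045909782718031049226064266217972940156600059061546972459361
Sum of its 142 digits: 628.

628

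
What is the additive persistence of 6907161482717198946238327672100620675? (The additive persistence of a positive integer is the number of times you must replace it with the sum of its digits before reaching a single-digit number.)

6907161482717198946238327672100620675 → 163 → 10 → 1 (3 steps)

3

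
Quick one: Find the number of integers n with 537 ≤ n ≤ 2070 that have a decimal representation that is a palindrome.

The integers in [537, 2070] that have a decimal representation that is a palindrome: 545, 555, 565, 575, 585, 595, …, 1991, 2002.
57 qualify.

57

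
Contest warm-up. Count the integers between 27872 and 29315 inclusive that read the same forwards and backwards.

15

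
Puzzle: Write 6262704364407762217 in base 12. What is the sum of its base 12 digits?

122

6262704364407762217 in base 12 is 29A597B7A7376A17A1.
Digit sum: 2+9+10+5+9+7+11+7+10+7+3+7+6+10+1+7+10+1 = 122.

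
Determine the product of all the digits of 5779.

5×7×7×9 = 2205

2205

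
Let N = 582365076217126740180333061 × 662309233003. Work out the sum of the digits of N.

582365076217126740180333061 × 662309233003 = 385705766957098847981278051535993212183
Sum of its 39 digits: 196.

196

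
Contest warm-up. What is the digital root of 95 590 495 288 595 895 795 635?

9+5+5+9+0+4+9+5+2+8+8+5+9+5+8+9+5+7+9+5+6+3+5 = 140
1+4+0 = 5
(Equivalently, 95 590 495 288 595 895 795 635 mod 9 = 5.)

5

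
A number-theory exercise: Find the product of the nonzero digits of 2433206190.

7776

2×4×3×3×2×6×1×9 = 7776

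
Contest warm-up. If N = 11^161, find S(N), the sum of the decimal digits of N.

11^161 = 461553778302516101219595780543690076578237793475384851351117346845246972842221214888488459448939298279659511273931105260323202407002439745328148634957378727907157929611
Sum of its 168 digits: 761.

761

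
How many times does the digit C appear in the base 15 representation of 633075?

1

633075 in base 15 is C78A0.
The digit C appears 1 time.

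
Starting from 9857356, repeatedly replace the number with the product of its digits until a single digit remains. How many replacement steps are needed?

2

9857356 → 226800 → 0 (2 steps)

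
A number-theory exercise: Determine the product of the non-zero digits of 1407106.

168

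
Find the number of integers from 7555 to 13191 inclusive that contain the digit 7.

The integers in [7555, 13191] that contain the digit 7: 7555, 7556, 7557, 7558, 7559, 7560, …, 13179, 13187.
1837 qualify.

1837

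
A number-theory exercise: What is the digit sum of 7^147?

7^147 = 16959454617563682698054005840792102521632243876732771232150341713141856731878591823809299439924812705151100914349041188035543
Sum of its 125 digits: 523.

523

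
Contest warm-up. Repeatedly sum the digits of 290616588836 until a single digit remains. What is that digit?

8

2+9+0+6+1+6+5+8+8+8+3+6 = 62
6+2 = 8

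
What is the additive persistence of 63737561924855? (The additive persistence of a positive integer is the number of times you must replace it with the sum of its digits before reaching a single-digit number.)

63737561924855 → 71 → 8 (2 steps)

2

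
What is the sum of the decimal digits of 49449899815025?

77

4+9+4+4+9+8+9+9+8+1+5+0+2+5 = 77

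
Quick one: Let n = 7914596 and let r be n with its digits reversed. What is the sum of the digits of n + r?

46

Reversal of 7914596 is 6954197; 7914596 + 6954197 = 14868793.
Digit sum of 14868793: 1+4+8+6+8+7+9+3 = 46.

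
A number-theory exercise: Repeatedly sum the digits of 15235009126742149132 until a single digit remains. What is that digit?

4

1+5+2+3+5+0+0+9+1+2+6+7+4+2+1+4+9+1+3+2 = 67
6+7 = 13
1+3 = 4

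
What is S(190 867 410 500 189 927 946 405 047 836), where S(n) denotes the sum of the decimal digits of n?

133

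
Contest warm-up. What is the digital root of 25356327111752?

5

2+5+3+5+6+3+2+7+1+1+1+7+5+2 = 50
5+0 = 5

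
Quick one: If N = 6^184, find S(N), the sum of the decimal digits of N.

6^184 = 151296914269081685901957184097571302596718090703718896314018460612892566581646735062081091813502365411336573225931623528175304412792470630301696
Sum of its 144 digits: 603.

603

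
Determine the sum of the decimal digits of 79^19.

205

79^19 = 1134787999706880954999833295916475119
Sum of its 37 digits: 205.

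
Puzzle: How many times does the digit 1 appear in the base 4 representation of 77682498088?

77682498088 in base 4 is 1020112033031220220.
The digit 1 appears 4 times.

4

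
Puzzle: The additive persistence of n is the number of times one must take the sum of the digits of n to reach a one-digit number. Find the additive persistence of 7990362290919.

3

7990362290919 → 66 → 12 → 3 (3 steps)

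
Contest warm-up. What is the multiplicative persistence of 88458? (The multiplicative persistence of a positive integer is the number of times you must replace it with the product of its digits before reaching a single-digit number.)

88458 → 10240 → 0 (2 steps)

2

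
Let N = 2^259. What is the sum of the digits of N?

2^259 = 926336713898529563388567880069503262826159877325124512315660672063305037119488
Sum of its 78 digits: 353.

353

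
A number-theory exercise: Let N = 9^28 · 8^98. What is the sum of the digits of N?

9^28 · 8^98 = 16657468071972370439934161471817698825170423289999984237794191232271625632417538530291527580428545951001534229643264
Sum of its 116 digits: 522.

522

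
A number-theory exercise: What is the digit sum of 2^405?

2^405 = 82631996098781074868989413504096379978550585370535152410581099409300723904538918228148651304964410605948901503127919788032
Sum of its 122 digits: 557.

557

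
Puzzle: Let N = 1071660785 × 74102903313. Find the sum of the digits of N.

1071660785 × 74102903313 = 79413175535188680705
Sum of its 20 digits: 93.

93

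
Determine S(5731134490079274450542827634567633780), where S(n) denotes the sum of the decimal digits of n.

161

5+7+3+1+1+3+4+4+9+0+0+7+9+2+7+4+4+5+0+5+4+2+8+2+7+6+3+4+5+6+7+6+3+3+7+8+0 = 161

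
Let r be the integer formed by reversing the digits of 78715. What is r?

Reversing 78715 gives 51787.

51787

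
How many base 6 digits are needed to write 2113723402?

2113723402 in base 6 is 545424232254, which has 12 digits.

12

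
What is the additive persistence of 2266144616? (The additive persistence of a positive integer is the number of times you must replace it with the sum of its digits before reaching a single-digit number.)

3

2266144616 → 38 → 11 → 2 (3 steps)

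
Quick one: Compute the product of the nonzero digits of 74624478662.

7×4×6×2×4×4×7×8×6×6×2 = 21676032

21676032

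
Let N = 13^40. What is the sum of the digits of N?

193

13^40 = 361188648084531445929920877641340156544317601
Sum of its 45 digits: 193.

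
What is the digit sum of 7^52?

7^52 = 88124787089723195184393736687912818113311201
Sum of its 44 digits: 196.

196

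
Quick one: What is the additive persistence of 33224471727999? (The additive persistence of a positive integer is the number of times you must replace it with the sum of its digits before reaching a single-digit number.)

3

33224471727999 → 69 → 15 → 6 (3 steps)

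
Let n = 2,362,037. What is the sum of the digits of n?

23

2+3+6+2+0+3+7 = 23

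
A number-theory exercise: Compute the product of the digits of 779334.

15876

7×7×9×3×3×4 = 15876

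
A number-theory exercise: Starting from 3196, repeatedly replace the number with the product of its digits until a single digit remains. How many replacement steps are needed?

3196 → 162 → 12 → 2 (3 steps)

3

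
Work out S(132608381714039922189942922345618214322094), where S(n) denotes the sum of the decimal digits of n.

1+3+2+6+0+8+3+8+1+7+1+4+0+3+9+9+2+2+1+8+9+9+4+2+9+2+2+3+4+5+6+1+8+2+1+4+3+2+2+0+9+4 = 169

169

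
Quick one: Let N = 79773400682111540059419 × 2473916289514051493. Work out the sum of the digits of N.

195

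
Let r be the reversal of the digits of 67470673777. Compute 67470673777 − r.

Reverse of 67470673777 is 77737607476.
67470673777 − 77737607476 = -10266933699

-10266933699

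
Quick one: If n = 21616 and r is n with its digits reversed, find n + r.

83228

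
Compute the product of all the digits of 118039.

1×1×8×0×3×9 = 0

0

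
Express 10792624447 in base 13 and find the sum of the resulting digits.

55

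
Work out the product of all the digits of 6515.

6×5×1×5 = 150

150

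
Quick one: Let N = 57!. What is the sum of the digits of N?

57! = 40526919504877216755680601905432322134980384796226602145184481280000000000000
Sum of its 77 digits: 270.

270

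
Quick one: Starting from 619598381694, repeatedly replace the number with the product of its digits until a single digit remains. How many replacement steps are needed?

2

619598381694 → 100776960 → 0 (2 steps)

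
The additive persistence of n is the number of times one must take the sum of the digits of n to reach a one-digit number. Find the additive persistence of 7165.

7165 → 19 → 10 → 1 (3 steps)

3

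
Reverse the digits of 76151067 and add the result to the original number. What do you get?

Reverse of 76151067 is 76015167.
76151067 + 76015167 = 152166234

152166234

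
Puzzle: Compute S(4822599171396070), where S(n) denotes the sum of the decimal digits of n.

73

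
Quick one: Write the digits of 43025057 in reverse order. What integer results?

75052034

Reversing 43025057 gives 75052034.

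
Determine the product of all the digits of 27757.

2×7×7×5×7 = 3430

3430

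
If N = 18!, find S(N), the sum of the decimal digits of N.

54

18! = 6402373705728000
Sum of its 16 digits: 54.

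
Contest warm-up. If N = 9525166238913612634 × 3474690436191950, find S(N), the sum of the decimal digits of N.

134

9525166238913612634 × 3474690436191950 = 33097004033491576509128036369096300
Sum of its 35 digits: 134.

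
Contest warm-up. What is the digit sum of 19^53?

19^53 = 59421122346247241412351458018431280568286198035505372938424006857859
Sum of its 68 digits: 280.

280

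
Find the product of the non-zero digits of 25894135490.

1555200

2×5×8×9×4×1×3×5×4×9 = 1555200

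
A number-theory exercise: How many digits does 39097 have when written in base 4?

39097 in base 4 is 21202321, which has 8 digits.

8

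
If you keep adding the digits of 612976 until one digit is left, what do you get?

4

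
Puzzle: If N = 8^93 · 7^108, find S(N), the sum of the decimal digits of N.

746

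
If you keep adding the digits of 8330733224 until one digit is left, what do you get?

8+3+3+0+7+3+3+2+2+4 = 35
3+5 = 8

8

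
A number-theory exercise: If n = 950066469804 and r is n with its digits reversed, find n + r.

1359031129863

Reverse of 950066469804 is 408964660059.
950066469804 + 408964660059 = 1359031129863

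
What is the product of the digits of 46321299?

4×6×3×2×1×2×9×9 = 23328

23328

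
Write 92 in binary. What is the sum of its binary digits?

92 in base 2 is 1011100.
Digit sum: 1+0+1+1+1+0+0 = 4.

4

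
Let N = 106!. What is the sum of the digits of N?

639

106! = 114628056373470835453434738414834942870388487424139673389282723476762012382449946252660360871841673476016298287096435143747350528228224302506311680000000000000000000000000
Sum of its 171 digits: 639.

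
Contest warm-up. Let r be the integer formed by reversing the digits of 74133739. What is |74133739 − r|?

Reverse of 74133739 is 93733147.
|74133739 − 93733147| = 19599408

19599408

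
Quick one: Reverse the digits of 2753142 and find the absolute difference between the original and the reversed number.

Reverse of 2753142 is 2413572.
|2753142 − 2413572| = 339570

339570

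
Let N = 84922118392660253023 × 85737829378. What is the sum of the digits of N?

84922118392660253023 × 85737829378 = 7281038097168220381208282709694
Sum of its 31 digits: 133.

133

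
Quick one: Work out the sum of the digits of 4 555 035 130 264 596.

63

4+5+5+5+0+3+5+1+3+0+2+6+4+5+9+6 = 63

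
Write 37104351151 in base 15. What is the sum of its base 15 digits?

63

37104351151 in base 15 is E726A6C51.
Digit sum: 14+7+2+6+10+6+12+5+1 = 63.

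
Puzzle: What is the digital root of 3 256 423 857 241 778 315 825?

3+2+5+6+4+2+3+8+5+7+2+4+1+7+7+8+3+1+5+8+2+5 = 98
9+8 = 17
1+7 = 8
(Equivalently, 3 256 423 857 241 778 315 825 mod 9 = 8.)

8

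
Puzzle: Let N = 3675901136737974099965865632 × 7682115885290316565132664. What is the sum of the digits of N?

238

3675901136737974099965865632 × 7682115885290316565132664 = 28238698515291522907851378023528027643531665678203648
Sum of its 53 digits: 238.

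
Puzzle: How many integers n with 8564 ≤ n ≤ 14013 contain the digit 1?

The integers in [8564, 14013] that contain the digit 1: 8571, 8581, 8591, 8601, 8610, 8611, …, 14012, 14013.
4364 qualify.

4364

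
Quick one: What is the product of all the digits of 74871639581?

10160640

7×4×8×7×1×6×3×9×5×8×1 = 10160640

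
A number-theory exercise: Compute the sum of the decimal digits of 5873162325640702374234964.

103

5+8+7+3+1+6+2+3+2+5+6+4+0+7+0+2+3+7+4+2+3+4+9+6+4 = 103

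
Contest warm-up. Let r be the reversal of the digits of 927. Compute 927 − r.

198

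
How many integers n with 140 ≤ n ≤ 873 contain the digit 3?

The integers in [140, 873] that contain the digit 3: 143, 153, 163, 173, 183, 193, …, 863, 873.
218 qualify.

218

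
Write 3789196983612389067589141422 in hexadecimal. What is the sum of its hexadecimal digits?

3789196983612389067589141422 in base 16 is C3E59AC1495550AE677C3AE.
Digit sum: 12+3+14+5+9+10+12+1+4+9+5+5+5+0+10+14+6+7+7+12+3+10+14 = 177.

177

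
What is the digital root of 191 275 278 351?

6

1+9+1+2+7+5+2+7+8+3+5+1 = 51
5+1 = 6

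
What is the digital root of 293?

5

2+9+3 = 14
1+4 = 5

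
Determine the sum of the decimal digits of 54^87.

711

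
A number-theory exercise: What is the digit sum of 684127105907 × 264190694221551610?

95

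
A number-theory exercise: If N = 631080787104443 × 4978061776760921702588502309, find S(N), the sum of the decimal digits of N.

631080787104443 × 4978061776760921702588502309 = 3141559144332824485065172919698488129658887
Sum of its 43 digits: 213.

213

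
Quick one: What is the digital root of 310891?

3+1+0+8+9+1 = 22
2+2 = 4

4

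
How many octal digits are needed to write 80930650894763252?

19

80930650894763252 in base 8 is 4374137761201402364, which has 19 digits.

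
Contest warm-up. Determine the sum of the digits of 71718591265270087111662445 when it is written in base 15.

71718591265270087111662445 in base 15 is E5A296D5988A42B9CD054A.
Digit sum: 14+5+10+2+9+6+13+5+9+8+8+10+4+2+11+9+12+13+0+5+4+10 = 169.

169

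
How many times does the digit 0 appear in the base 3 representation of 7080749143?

9

7080749143 in base 3 is 200021110200022210021.
The digit 0 appears 9 times.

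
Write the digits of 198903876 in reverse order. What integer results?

Reversing 198903876 gives 678309891.

678309891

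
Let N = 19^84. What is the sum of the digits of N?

19^84 = 260197116877105969295901581876340698090881996328247121654867528250661819610373144180117184501691957444080721
Sum of its 108 digits: 478.

478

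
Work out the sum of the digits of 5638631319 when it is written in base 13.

51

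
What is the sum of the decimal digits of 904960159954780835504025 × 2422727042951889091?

904960159954780835504025 × 2422727042951889091 = 2192471452316514731409525997956196884091275
Sum of its 43 digits: 198.

198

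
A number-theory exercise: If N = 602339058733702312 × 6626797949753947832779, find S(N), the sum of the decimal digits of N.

190

602339058733702312 × 6626797949753947832779 = 3991579239473221246268575738219341685048
Sum of its 40 digits: 190.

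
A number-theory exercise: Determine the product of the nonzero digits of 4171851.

1120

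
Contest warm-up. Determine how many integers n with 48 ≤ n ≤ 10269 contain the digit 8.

3480

The integers in [48, 10269] that contain the digit 8: 48, 58, 68, 78, 80, 81, …, 10258, 10268.
3480 qualify.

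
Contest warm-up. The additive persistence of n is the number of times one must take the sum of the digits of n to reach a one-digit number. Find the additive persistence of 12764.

2

12764 → 20 → 2 (2 steps)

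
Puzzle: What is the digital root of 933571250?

8

9+3+3+5+7+1+2+5+0 = 35
3+5 = 8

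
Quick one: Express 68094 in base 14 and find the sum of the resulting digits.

68094 in base 14 is 1AB5C.
Digit sum: 1+10+11+5+12 = 39.

39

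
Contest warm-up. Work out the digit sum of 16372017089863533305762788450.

127

1+6+3+7+2+0+1+7+0+8+9+8+6+3+5+3+3+3+0+5+7+6+2+7+8+8+4+5+0 = 127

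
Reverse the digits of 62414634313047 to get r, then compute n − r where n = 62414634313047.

Reverse of 62414634313047 is 74031343641426.
62414634313047 − 74031343641426 = -11616709328379

-11616709328379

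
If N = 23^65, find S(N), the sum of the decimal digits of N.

23^65 = 32531893445129332611554645425981044974375991037324055622153329695632580166211412428357143
Sum of its 89 digits: 362.

362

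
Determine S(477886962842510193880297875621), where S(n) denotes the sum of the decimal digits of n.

4+7+7+8+8+6+9+6+2+8+4+2+5+1+0+1+9+3+8+8+0+2+9+7+8+7+5+6+2+1 = 153

153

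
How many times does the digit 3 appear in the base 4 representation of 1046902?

1046902 in base 4 is 3333211312.
The digit 3 appears 5 times.

5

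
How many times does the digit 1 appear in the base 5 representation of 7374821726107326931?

7

7374821726107326931 in base 5 is 443331030113130031433430211.
The digit 1 appears 7 times.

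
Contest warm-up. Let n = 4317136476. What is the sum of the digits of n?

4+3+1+7+1+3+6+4+7+6 = 42

42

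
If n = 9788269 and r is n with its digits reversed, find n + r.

Reverse of 9788269 is 9628879.
9788269 + 9628879 = 19417148

19417148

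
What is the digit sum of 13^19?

13^19 = 1461920290375446110677
Sum of its 22 digits: 85.

85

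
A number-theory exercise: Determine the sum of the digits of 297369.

2+9+7+3+6+9 = 36

36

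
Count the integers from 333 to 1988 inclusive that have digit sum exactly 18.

The integers in [333, 1988] that have digit sum exactly 18: 369, 378, 387, 396, 459, 468, …, 1971, 1980.
112 qualify.

112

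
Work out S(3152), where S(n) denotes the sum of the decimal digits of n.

3+1+5+2 = 11

11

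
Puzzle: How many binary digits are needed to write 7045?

13

7045 in base 2 is 1101110000101, which has 13 digits.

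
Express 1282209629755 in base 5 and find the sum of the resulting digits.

1282209629755 in base 5 is 132001431131123010.
Digit sum: 1+3+2+0+0+1+4+3+1+1+3+1+1+2+3+0+1+0 = 27.

27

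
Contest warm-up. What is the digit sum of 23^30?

23^30 = 71094348791151363024389554286420996798449
Sum of its 41 digits: 199.

199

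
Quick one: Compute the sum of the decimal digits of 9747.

9+7+4+7 = 27

27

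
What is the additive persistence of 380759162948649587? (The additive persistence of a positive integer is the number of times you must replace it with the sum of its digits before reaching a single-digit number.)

2

380759162948649587 → 101 → 2 (2 steps)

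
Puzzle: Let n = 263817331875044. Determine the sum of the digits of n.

62

2+6+3+8+1+7+3+3+1+8+7+5+0+4+4 = 62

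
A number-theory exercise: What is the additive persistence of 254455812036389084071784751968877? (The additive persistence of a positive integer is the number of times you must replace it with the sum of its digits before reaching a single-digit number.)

2

254455812036389084071784751968877 → 162 → 9 (2 steps)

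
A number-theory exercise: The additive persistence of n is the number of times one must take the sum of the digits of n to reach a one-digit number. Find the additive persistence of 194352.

194352 → 24 → 6 (2 steps)

2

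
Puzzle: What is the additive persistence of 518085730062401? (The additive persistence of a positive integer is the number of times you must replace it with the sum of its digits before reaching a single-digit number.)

2

518085730062401 → 50 → 5 (2 steps)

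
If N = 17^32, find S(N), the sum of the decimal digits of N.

172

17^32 = 2367911594760467245844106297320951247361
Sum of its 40 digits: 172.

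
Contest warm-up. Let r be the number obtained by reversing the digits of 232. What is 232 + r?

464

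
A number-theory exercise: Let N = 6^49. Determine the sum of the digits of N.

6^49 = 134713546244127343440523266742756048896
Sum of its 39 digits: 162.

162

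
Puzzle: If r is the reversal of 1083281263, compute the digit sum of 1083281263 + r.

Reversal of 1083281263 is 3621823801; 1083281263 + 3621823801 = 4705105064.
Digit sum of 4705105064: 4+7+0+5+1+0+5+0+6+4 = 32.

32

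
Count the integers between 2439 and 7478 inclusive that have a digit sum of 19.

The integers in [2439, 7478] that have a digit sum of 19: 2449, 2458, 2467, 2476, 2485, 2494, …, 7462, 7471.
383 qualify.

383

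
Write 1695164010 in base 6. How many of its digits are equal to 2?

1

1695164010 in base 6 is 440113125310.
The digit 2 appears 1 time.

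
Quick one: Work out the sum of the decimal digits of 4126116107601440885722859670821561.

134

4+1+2+6+1+1+6+1+0+7+6+0+1+4+4+0+8+8+5+7+2+2+8+5+9+6+7+0+8+2+1+5+6+1 = 134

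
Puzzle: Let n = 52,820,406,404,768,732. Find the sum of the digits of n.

5+2+8+2+0+4+0+6+4+0+4+7+6+8+7+3+2 = 68

68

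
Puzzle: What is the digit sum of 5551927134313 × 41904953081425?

103

5551927134313 × 41904953081425 = 232653246074876619200436025
Sum of its 27 digits: 103.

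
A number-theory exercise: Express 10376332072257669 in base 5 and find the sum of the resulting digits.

10376332072257669 in base 5 is 41340021311040444221134.
Digit sum: 4+1+3+4+0+0+2+1+3+1+1+0+4+0+4+4+4+2+2+1+1+3+4 = 49.

49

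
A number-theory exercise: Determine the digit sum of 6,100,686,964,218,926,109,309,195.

111

6+1+0+0+6+8+6+9+6+4+2+1+8+9+2+6+1+0+9+3+0+9+1+9+5 = 111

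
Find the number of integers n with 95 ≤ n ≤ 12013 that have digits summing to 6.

The integers in [95, 12013] that have digits summing to 6: 105, 114, 123, 132, 141, 150, …, 12003, 12012.
115 qualify.

115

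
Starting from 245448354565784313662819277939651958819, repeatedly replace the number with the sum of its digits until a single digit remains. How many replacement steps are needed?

245448354565784313662819277939651958819 → 202 → 4 (2 steps)

2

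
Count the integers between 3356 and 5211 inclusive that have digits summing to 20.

132

The integers in [3356, 5211] that have digits summing to 20: 3359, 3368, 3377, 3386, 3395, 3449, …, 5186, 5195.
132 qualify.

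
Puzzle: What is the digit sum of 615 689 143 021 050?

6+1+5+6+8+9+1+4+3+0+2+1+0+5+0 = 51

51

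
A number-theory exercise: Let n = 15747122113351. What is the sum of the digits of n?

43

1+5+7+4+7+1+2+2+1+1+3+3+5+1 = 43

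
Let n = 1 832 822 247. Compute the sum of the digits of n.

39

1+8+3+2+8+2+2+2+4+7 = 39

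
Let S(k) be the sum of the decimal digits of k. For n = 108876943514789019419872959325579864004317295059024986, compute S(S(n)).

15

First digit sum: 267.
2+6+7 = 15.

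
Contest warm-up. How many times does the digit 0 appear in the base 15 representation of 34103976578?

34103976578 in base 15 is D4908BE38.
The digit 0 appears 1 time.

1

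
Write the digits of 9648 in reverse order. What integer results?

8469

Reversing 9648 gives 8469.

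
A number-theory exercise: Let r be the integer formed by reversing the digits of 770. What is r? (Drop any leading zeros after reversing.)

Reversing 770 gives 77.

77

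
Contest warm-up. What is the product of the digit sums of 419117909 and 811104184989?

2214

S(419117909) = 4+1+9+1+1+7+9+0+9 = 41.
S(811104184989) = 8+1+1+1+0+4+1+8+4+9+8+9 = 54.
41 · 54 = 2214.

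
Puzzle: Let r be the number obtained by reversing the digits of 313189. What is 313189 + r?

Reverse of 313189 is 981313.
313189 + 981313 = 1294502

1294502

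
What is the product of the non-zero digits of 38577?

5880

3×8×5×7×7 = 5880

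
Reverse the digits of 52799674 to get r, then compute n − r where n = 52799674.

5099949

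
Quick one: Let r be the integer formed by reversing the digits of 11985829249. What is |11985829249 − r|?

Reverse of 11985829249 is 94292858911.
|11985829249 − 94292858911| = 82307029662

82307029662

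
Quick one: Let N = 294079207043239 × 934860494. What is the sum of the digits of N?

294079207043239 × 934860494 = 274923032771570690900066
Sum of its 24 digits: 95.

95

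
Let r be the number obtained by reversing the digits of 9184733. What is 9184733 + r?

12559552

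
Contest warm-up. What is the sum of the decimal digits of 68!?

342

68! = 2480035542436830599600990418569171581047399201355367672371710738018221445712183296000000000000000
Sum of its 97 digits: 342.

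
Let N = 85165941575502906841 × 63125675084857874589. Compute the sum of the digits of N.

189

85165941575502906841 × 63125675084857874589 = 5376157556191185248268369418318528163349
Sum of its 40 digits: 189.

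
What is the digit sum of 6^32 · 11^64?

6^32 · 11^64 = 35479040189856387847516605244733147286930492540216547320295565377421762809913538357101592576
Sum of its 92 digits: 414.

414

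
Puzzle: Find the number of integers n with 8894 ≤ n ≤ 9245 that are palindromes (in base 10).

4

The integers in [8894, 9245] that are palindromes (in base 10): 8998, 9009, 9119, 9229.
4 qualify.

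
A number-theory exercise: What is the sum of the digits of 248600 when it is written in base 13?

248600 in base 13 is 89201.
Digit sum: 8+9+2+0+1 = 20.

20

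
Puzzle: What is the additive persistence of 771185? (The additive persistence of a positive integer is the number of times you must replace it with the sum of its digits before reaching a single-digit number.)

771185 → 29 → 11 → 2 (3 steps)

3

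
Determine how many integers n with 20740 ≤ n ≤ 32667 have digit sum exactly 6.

39

The integers in [20740, 32667] that have digit sum exactly 6: 21003, 21012, 21021, 21030, 21102, 21111, …, 32010, 32100.
39 qualify.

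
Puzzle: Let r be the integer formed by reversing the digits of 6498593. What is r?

3958946

Reversing 6498593 gives 3958946.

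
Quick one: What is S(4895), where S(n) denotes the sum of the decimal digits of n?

4+8+9+5 = 26

26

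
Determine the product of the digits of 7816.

336

7×8×1×6 = 336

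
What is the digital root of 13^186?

The digital root of n equals n mod 9 (or 9 when 9 | n), so we need 13^186 mod 9.
13^186 ≡ 1 (mod 9), so the digital root is 1.

1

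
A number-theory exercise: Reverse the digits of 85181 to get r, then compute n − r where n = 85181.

Reverse of 85181 is 18158.
85181 − 18158 = 67023

67023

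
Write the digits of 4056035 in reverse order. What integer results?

5306504

Reversing 4056035 gives 5306504.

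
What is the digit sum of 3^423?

3^423 = 6641875741647707377620101101821522629902510909863741673781301493561793362793645103224211320063959676493841778033124661424810022936614885837458688899686330453559673680288710756961715287976075463097954827
Sum of its 202 digits: 918.

918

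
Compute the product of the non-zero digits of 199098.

1×9×9×9×8 = 5832

5832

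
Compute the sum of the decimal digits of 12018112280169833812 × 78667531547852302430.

182

12018112280169833812 × 78667531547852302430 = 945435226945891570223658857334663763160
Sum of its 39 digits: 182.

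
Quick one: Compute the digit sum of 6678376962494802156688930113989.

6+6+7+8+3+7+6+9+6+2+4+9+4+8+0+2+1+5+6+6+8+8+9+3+0+1+1+3+9+8+9 = 164

164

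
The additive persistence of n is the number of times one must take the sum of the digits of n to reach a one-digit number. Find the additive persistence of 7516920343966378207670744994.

3

7516920343966378207670744994 → 138 → 12 → 3 (3 steps)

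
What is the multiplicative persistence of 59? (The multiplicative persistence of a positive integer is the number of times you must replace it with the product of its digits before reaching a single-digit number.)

59 → 45 → 20 → 0 (3 steps)

3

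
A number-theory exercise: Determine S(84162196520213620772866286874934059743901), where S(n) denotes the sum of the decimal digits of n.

183

8+4+1+6+2+1+9+6+5+2+0+2+1+3+6+2+0+7+7+2+8+6+6+2+8+6+8+7+4+9+3+4+0+5+9+7+4+3+9+0+1 = 183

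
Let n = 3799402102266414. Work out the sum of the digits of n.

3+7+9+9+4+0+2+1+0+2+2+6+6+4+1+4 = 60

60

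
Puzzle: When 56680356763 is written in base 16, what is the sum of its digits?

73

56680356763 in base 16 is D32699B9B.
Digit sum: 13+3+2+6+9+9+11+9+11 = 73.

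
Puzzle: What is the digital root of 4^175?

The digital root of n equals n mod 9 (or 9 when 9 | n), so we need 4^175 mod 9.
4^175 ≡ 4 (mod 9), so the digital root is 4.

4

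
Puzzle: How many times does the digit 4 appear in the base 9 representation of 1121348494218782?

3

1121348494218782 in base 9 is 5401325416640122.
The digit 4 appears 3 times.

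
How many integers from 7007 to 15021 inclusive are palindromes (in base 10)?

The integers in [7007, 15021] that are palindromes (in base 10): 7007, 7117, 7227, 7337, 7447, 7557, …, 14841, 14941.
80 qualify.

80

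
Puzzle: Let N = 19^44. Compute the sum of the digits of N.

19^44 = 184144368549628275143663229532787625188711914273876985521
Sum of its 57 digits: 271.

271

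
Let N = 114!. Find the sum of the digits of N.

114! = 2543559733472187557120132004189335234812341496026552301496526393412538629248600474981599398141467853800514886431180030568224218435400019580180261753940817530060800000000000000000000000000
Sum of its 187 digits: 648.

648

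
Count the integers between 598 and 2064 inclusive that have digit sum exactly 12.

The integers in [598, 2064] that have digit sum exactly 12: 606, 615, 624, 633, 642, 651, …, 2055, 2064.
97 qualify.

97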